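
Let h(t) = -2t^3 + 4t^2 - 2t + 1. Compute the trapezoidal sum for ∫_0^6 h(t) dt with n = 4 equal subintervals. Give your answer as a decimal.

-421.5

Δt = (6 − 0)/4 = 1.5.
h(0) = 1, h(1.5) = 0.25, h(3) = -23, h(4.5) = -109.25, h(6) = -299.
T_4 = (Δt/2)·[h(t_0) + 2h(t_1) + 2h(t_2) + 2h(t_3) + h(t_4)].
Sum = -421.5.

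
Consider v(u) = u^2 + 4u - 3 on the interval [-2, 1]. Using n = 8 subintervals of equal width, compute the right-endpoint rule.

Δu = (1 − (-2))/8 = 0.375.
Right endpoints: -1.625, -1.25, -0.875, -0.5, -0.125, 0.25, 0.625, 1.
v(-1.625) = -6.859375, v(-1.25) = -6.4375, v(-0.875) = -5.734375, v(-0.5) = -4.75, v(-0.125) = -3.484375, v(0.25) = -1.9375, v(0.625) = -0.109375, v(1) = 2.
Sum = Δu · [v(-1.625) + v(-1.25) + v(-0.875) + ...].
Sum = -10.2421875.

-10.2421875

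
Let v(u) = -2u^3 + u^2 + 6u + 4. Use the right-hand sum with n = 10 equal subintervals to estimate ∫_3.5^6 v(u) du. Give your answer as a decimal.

Δu = (6 − 3.5)/10 = 0.25.
Right endpoints: 3.75, 4, 4.25, 4.5, 4.75, 5, 5.25, 5.5, 5.75, 6.
v(3.75) = -64.90625, v(4) = -84, v(4.25) = -105.96875, v(4.5) = -131, v(4.75) = -159.28125, v(5) = -191, v(5.25) = -226.34375, v(5.5) = -265.5, v(5.75) = -308.65625, v(6) = -356.
Sum = Δu · [v(3.75) + v(4) + v(4.25) + ...].
Sum = -473.1640625.

-473.1640625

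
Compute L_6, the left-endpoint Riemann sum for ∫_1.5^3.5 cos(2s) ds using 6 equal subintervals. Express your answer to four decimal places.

Δs = (3.5 − 1.5)/6 = 1/3.
Left endpoints: 1.5, 11/6, 13/6, 2.5, 17/6, 19/6.
f(1.5) ≈ -0.9900, f(11/6) ≈ -0.8653, f(13/6) ≈ -0.3700, f(2.5) ≈ 0.2837, f(17/6) ≈ 0.8159, f(19/6) ≈ 0.9987.
Sum = Δs · [f(1.5) + f(11/6) + f(13/6) + ...].
Sum ≈ -0.0423.

-0.0423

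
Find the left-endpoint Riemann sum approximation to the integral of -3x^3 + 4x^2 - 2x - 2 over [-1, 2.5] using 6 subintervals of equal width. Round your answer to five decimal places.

Δx = (2.5 − (-1))/6 = 7/12.
Left endpoints: -1, -5/12, 1/6, 0.75, 4/3, 23/12.
f(-1) = 7, f(-5/12) = -49/192, f(1/6) = -161/72, f(0.75) = -2.515625, f(4/3) = -14/3, f(23/12) = -7063/576.
Sum = Δx · [f(-1) + f(-5/12) + f(1/6) + ...].
Sum ≈ -8.71253.

-8.71253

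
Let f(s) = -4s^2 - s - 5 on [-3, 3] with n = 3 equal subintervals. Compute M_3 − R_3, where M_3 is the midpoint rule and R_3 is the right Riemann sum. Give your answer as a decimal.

30

M_3 = -94.
R_3 = -124.
M_3 − R_3 = 30.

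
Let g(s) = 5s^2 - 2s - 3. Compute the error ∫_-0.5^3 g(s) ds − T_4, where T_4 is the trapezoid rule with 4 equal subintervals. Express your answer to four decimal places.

Exact integral: ∫_-0.5^3 g(s) ds ≈ 25.958333.
T_4 = 28.19140625.
Error ≈ 25.958333 − 28.19140625 ≈ -2.2331.

-2.2331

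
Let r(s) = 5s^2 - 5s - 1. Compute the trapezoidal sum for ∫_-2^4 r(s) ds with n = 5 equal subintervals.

Δs = (4 − (-2))/5 = 1.2.
r(-2) = 29, r(-0.8) = 6.2, r(0.4) = -2.2, r(1.6) = 3.8, r(2.8) = 24.2, r(4) = 59.
T_5 = (Δs/2)·[r(s_0) + 2r(s_1) + ... + 2r(s_{4}) + r(s_5)].
Sum = 91.2.

91.2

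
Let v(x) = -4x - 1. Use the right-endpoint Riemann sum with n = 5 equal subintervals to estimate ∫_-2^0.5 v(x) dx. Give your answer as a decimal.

2.5

Δx = (0.5 − (-2))/5 = 0.5.
Right endpoints: -1.5, -1, -0.5, 0, 0.5.
v(-1.5) = 5, v(-1) = 3, v(-0.5) = 1, v(0) = -1, v(0.5) = -3.
Sum = Δx · [v(-1.5) + v(-1) + v(-0.5) + v(0) + v(0.5)].
Sum = 2.5.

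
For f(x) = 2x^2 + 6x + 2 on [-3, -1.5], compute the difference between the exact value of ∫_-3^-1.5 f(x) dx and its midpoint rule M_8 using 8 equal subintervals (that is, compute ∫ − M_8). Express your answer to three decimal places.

Exact integral: ∫_-3^-1.5 f(x) dx = -1.5.
M_8 ≈ -1.50879.
Error ≈ -1.5 − (-1.50879) ≈ 0.009.

0.009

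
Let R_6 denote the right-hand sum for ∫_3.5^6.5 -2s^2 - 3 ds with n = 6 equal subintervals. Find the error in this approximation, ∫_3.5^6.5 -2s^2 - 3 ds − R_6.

15.25

Exact integral: ∫_3.5^6.5 f(s) ds = -163.5.
R_6 = -178.75.
Error = -163.5 − (-178.75) = 15.25.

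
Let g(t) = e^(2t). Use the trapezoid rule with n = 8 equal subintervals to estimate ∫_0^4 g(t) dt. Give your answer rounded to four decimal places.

Δt = (4 − 0)/8 = 0.5.
g(0) ≈ 1.0000, g(0.5) ≈ 2.7183, g(1) ≈ 7.3891, g(1.5) ≈ 20.0855, g(2) ≈ 54.5982, g(2.5) ≈ 148.4132, g(3) ≈ 403.4288, g(3.5) ≈ 1096.6332, g(4) ≈ 2980.9580.
T_8 = (Δt/2)·[g(t_0) + 2g(t_1) + ... + 2g(t_{7}) + g(t_8)].
Sum ≈ 1612.1226.

1612.1226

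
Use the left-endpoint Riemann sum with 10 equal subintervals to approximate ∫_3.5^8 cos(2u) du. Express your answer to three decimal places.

-0.055

Δu = (8 − 3.5)/10 = 0.45.
Left endpoints: 3.5, 3.95, 4.4, 4.85, 5.3, 5.75, 6.2, 6.65, 7.1, 7.55.
f(3.5) ≈ 0.754, f(3.95) ≈ -0.046, f(4.4) ≈ -0.811, f(4.85) ≈ -0.962, f(5.3) ≈ -0.385, f(5.75) ≈ 0.483, f(6.2) ≈ 0.986, f(6.65) ≈ 0.743, f(7.1) ≈ -0.063, f(7.55) ≈ -0.821.
Sum = Δu · [f(3.5) + f(3.95) + f(4.4) + ...].
Sum ≈ -0.055.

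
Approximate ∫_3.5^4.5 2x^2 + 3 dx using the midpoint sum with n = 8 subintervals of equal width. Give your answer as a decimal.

Δx = (4.5 − 3.5)/8 = 0.125.
Midpoints: 3.5625, 3.6875, 3.8125, 3.9375, 4.0625, 4.1875, 4.3125, 4.4375.
f(3.5625) = 28.3828125, f(3.6875) = 30.1953125, f(3.8125) = 32.0703125, f(3.9375) = 34.0078125, f(4.0625) = 36.0078125, f(4.1875) = 38.0703125, f(4.3125) = 40.1953125, f(4.4375) = 42.3828125.
Sum = Δx · [f(3.5625) + f(3.6875) + f(3.8125) + ...].
Sum = 35.1640625.

35.1640625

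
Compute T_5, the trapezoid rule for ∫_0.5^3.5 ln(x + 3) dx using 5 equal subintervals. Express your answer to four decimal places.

4.7781

Δx = (3.5 − 0.5)/5 = 0.6.
f(0.5) ≈ 1.2528, f(1.1) ≈ 1.4110, f(1.7) ≈ 1.5476, f(2.3) ≈ 1.6677, f(2.9) ≈ 1.7750, f(3.5) ≈ 1.8718.
T_5 = (Δx/2)·[f(x_0) + 2f(x_1) + ... + 2f(x_{4}) + f(x_5)].
Sum ≈ 4.7781.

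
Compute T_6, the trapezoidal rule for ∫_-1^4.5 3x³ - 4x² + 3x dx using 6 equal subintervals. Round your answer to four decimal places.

221.8890

Δx = (4.5 − (-1))/6 = 11/12.
f(-1) = -10, f(-1/12) = -161/576, f(5/6) = 35/24, f(1.75) = 9.078125, f(8/3) = 328/9, f(43/12) = 97.421875, f(4.5) = 205.875.
T_6 = (Δx/2)·[f(x_0) + 2f(x_1) + ... + 2f(x_{5}) + f(x_6)].
Sum ≈ 221.8890.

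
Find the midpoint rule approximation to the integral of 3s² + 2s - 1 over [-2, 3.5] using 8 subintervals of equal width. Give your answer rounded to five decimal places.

Δs = (3.5 − (-2))/8 = 0.6875.
Midpoints: -1.65625, -0.96875, -0.28125, 0.40625, 1.09375, 1.78125, 2.46875, 3.15625.
f(-1.65625) = 4011/1024, f(-0.96875) = -125/1024, f(-0.28125) = -1357/1024, f(0.40625) = 315/1024, f(1.09375) = 4891/1024, f(1.78125) = 12371/1024, f(2.46875) = 22755/1024, f(3.15625) = 36043/1024.
Sum = Δs · [f(-1.65625) + f(-0.96875) + f(-0.28125) + ...].
Sum ≈ 52.97510.

52.97510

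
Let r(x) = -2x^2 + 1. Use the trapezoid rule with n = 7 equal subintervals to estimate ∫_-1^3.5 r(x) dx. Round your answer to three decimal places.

Δx = (3.5 − (-1))/7 = 9/14.
r(-1) = -1, r(-5/14) = 73/98, r(2/7) = 41/49, r(13/14) = -71/98, r(11/7) = -193/49, r(31/14) = -863/98, r(20/7) = -751/49, r(3.5) = -23.5.
T_7 = (Δx/2)·[r(x_0) + 2r(x_1) + ... + 2r(x_{6}) + r(x_7)].
Sum ≈ -25.370.

-25.370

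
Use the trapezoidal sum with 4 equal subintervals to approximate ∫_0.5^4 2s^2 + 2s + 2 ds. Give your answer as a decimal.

Δs = (4 − 0.5)/4 = 0.875.
f(0.5) = 3.5, f(1.375) = 8.53125, f(2.25) = 16.625, f(3.125) = 27.78125, f(4) = 42.
T_4 = (Δs/2)·[f(s_0) + 2f(s_1) + 2f(s_2) + 2f(s_3) + f(s_4)].
Sum = 66.2265625.

66.2265625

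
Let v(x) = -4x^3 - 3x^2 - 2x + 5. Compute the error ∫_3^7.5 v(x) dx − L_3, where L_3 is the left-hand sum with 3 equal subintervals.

-1186.3125

Exact integral: ∫_3^7.5 v(x) dx = -3502.6875.
L_3 = -2316.375.
Error = -3502.6875 − (-2316.375) = -1186.3125.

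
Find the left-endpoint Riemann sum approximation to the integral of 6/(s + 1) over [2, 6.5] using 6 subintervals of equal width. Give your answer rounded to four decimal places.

5.9738

Δs = (6.5 − 2)/6 = 0.75.
Left endpoints: 2, 2.75, 3.5, 4.25, 5, 5.75.
f(2) = 2, f(2.75) = 1.6, f(3.5) = 4/3, f(4.25) = 8/7, f(5) = 1, f(5.75) = 8/9.
Sum = Δs · [f(2) + f(2.75) + f(3.5) + ...].
Sum ≈ 5.9738.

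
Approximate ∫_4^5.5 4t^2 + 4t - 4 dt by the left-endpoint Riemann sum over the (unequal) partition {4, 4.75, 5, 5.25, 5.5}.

Subinterval widths: 0.75, 0.25, 0.25, 0.25.
Left endpoints: 4, 4.75, 5, 5.25.
f(4) = 76, f(4.75) = 105.25, f(5) = 116, f(5.25) = 127.25.
Sum = Σ Δt_i · f(t_i).
Sum = 144.125.

144.125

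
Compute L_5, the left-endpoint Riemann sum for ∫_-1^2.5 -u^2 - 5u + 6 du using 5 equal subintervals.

10.01

Δu = (2.5 − (-1))/5 = 0.7.
Left endpoints: -1, -0.3, 0.4, 1.1, 1.8.
f(-1) = 10, f(-0.3) = 7.41, f(0.4) = 3.84, f(1.1) = -0.71, f(1.8) = -6.24.
Sum = Δu · [f(-1) + f(-0.3) + f(0.4) + f(1.1) + f(1.8)].
Sum = 10.01.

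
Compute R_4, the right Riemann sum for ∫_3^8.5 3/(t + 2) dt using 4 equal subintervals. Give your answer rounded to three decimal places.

2.024

Δt = (8.5 − 3)/4 = 1.375.
Right endpoints: 4.375, 5.75, 7.125, 8.5.
f(4.375) = 8/17, f(5.75) = 12/31, f(7.125) = 24/73, f(8.5) = 2/7.
Sum = Δt · [f(4.375) + f(5.75) + f(7.125) + f(8.5)].
Sum ≈ 2.024.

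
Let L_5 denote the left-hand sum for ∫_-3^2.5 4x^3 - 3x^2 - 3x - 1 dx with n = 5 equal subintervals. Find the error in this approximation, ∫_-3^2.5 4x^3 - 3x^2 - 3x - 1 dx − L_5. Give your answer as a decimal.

95.8925

Exact integral: ∫_-3^2.5 f(x) dx = -85.9375.
L_5 = -181.83.
Error = -85.9375 − (-181.83) = 95.8925.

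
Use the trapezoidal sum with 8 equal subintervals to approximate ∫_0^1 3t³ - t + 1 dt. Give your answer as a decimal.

1.26171875

Δt = (1 − 0)/8 = 0.125.
f(0) = 1, f(0.125) = 451/512, f(0.25) = 0.796875, f(0.375) = 401/512, f(0.5) = 0.875, f(0.625) = 567/512, f(0.75) = 1.515625, f(0.875) = 1093/512, f(1) = 3.
T_8 = (Δt/2)·[f(t_0) + 2f(t_1) + ... + 2f(t_{7}) + f(t_8)].
Sum = 1.26171875.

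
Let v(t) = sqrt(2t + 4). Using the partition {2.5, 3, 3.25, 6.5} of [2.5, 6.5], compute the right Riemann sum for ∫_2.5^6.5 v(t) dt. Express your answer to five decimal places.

15.79132

Subinterval widths: 0.5, 0.25, 3.25.
Right endpoints: 3, 3.25, 6.5.
v(3) ≈ 3.16228, v(3.25) ≈ 3.24037, v(6.5) ≈ 4.12311.
Sum = Σ Δt_i · v(t_i).
Sum ≈ 15.79132.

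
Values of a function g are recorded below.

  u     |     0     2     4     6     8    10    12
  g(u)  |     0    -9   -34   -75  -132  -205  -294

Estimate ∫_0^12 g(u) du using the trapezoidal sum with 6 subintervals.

-1204

Δu = 2.
T_6 = (2/2)·[0 + 2·(-9) + 2·(-34) + 2·(-75) + 2·(-132) + 2·(-205) + (-294)] = -1204.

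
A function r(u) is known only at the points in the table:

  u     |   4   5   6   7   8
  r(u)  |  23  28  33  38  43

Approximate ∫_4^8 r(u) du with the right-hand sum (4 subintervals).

Δu = 1.
Sum = 1·[28 + 33 + 38 + 43] = 142.

142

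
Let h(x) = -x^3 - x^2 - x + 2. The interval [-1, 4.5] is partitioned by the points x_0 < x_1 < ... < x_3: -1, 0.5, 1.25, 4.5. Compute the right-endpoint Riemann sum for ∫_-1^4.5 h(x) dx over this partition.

-370.48046875

Subinterval widths: 1.5, 0.75, 3.25.
Right endpoints: 0.5, 1.25, 4.5.
h(0.5) = 1.125, h(1.25) = -2.765625, h(4.5) = -113.875.
Sum = Σ Δx_i · h(x_i).
Sum = -370.48046875.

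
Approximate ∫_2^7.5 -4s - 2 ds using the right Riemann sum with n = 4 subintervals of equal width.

Δs = (7.5 − 2)/4 = 1.375.
Right endpoints: 3.375, 4.75, 6.125, 7.5.
f(3.375) = -15.5, f(4.75) = -21, f(6.125) = -26.5, f(7.5) = -32.
Sum = Δs · [f(3.375) + f(4.75) + f(6.125) + f(7.5)].
Sum = -130.625.

-130.625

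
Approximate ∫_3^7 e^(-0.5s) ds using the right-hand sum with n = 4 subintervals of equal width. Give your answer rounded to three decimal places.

0.297

Δs = (7 − 3)/4 = 1.
Right endpoints: 4, 5, 6, 7.
f(4) ≈ 0.135, f(5) ≈ 0.082, f(6) ≈ 0.050, f(7) ≈ 0.030.
Sum = Δs · [f(4) + f(5) + f(6) + f(7)].
Sum ≈ 0.297.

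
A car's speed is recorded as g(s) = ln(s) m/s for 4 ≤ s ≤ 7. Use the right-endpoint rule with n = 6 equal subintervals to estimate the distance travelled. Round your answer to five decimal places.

Δs = (7 − 4)/6 = 0.5.
Right endpoints: 4.5, 5, 5.5, 6, 6.5, 7.
g(4.5) ≈ 1.50408, g(5) ≈ 1.60944, g(5.5) ≈ 1.70475, g(6) ≈ 1.79176, g(6.5) ≈ 1.87180, g(7) ≈ 1.94591.
Sum = Δs · [g(4.5) + g(5) + g(5.5) + ...].
Sum ≈ 5.21387.

5.21387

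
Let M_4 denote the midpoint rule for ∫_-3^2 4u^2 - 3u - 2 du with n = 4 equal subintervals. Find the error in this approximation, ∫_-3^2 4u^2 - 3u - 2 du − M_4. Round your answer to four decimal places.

Exact integral: ∫_-3^2 f(u) du ≈ 44.166667.
M_4 = 41.5625.
Error ≈ 44.166667 − 41.5625 ≈ 2.6042.

2.6042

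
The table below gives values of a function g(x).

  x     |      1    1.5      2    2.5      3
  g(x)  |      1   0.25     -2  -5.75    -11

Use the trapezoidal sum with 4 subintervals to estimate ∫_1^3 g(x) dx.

-6.25

Δx = 0.5.
T_4 = (0.5/2)·[1 + 2·0.25 + 2·(-2) + 2·(-5.75) + (-11)] = -6.25.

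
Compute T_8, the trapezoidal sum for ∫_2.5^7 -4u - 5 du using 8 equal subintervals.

Δu = (7 − 2.5)/8 = 0.5625.
f(2.5) = -15, f(3.0625) = -17.25, f(3.625) = -19.5, f(4.1875) = -21.75, f(4.75) = -24, f(5.3125) = -26.25, f(5.875) = -28.5, f(6.4375) = -30.75, f(7) = -33.
T_8 = (Δu/2)·[f(u_0) + 2f(u_1) + ... + 2f(u_{7}) + f(u_8)].
Sum = -108.

-108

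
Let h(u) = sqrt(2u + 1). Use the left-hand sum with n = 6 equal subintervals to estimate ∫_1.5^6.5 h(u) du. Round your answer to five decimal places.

Δu = (6.5 − 1.5)/6 = 5/6.
Left endpoints: 1.5, 7/3, 19/6, 4, 29/6, 17/3.
h(1.5) ≈ 2.00000, h(7/3) ≈ 2.38048, h(19/6) ≈ 2.70801, h(4) ≈ 3.00000, h(29/6) ≈ 3.26599, h(17/3) ≈ 3.51188.
Sum = Δu · [h(1.5) + h(7/3) + h(19/6) + ...].
Sum ≈ 14.05530.

14.05530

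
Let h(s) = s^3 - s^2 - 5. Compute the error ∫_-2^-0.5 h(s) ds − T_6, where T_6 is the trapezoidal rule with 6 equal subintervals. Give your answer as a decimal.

Exact integral: ∫_-2^-0.5 h(s) ds = -14.109375.
T_6 = -14.18359375.
Error = -14.109375 − (-14.18359375) = 0.07421875.

0.07421875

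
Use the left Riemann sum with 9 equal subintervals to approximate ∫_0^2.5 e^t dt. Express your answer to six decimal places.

Δt = (2.5 − 0)/9 = 5/18.
Left endpoints: 0, 5/18, 5/9, 5/6, 10/9, 25/18, 5/3, 35/18, 20/9.
f(0) ≈ 1.000000, f(5/18) ≈ 1.320193, f(5/9) ≈ 1.742909, f(5/6) ≈ 2.300976, f(10/9) ≈ 3.037732, f(25/18) ≈ 4.010392, f(5/3) ≈ 5.294490, f(35/18) ≈ 6.989748, f(20/9) ≈ 9.227814.
Sum = Δt · [f(0) + f(5/18) + f(5/9) + ...].
Sum ≈ 9.701181.

9.701181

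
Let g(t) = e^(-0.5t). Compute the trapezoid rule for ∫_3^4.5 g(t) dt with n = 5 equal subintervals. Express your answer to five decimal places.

Δt = (4.5 − 3)/5 = 0.3.
g(3) ≈ 0.22313, g(3.3) ≈ 0.19205, g(3.6) ≈ 0.16530, g(3.9) ≈ 0.14227, g(4.2) ≈ 0.12246, g(4.5) ≈ 0.10540.
T_5 = (Δt/2)·[g(t_0) + 2g(t_1) + ... + 2g(t_{4}) + g(t_5)].
Sum ≈ 0.23590.

0.23590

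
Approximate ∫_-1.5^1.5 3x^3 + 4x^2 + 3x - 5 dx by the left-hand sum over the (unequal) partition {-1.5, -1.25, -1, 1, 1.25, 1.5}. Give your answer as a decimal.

-14.78125

Subinterval widths: 0.25, 0.25, 2, 0.25, 0.25.
Left endpoints: -1.5, -1.25, -1, 1, 1.25.
f(-1.5) = -10.625, f(-1.25) = -8.359375, f(-1) = -7, f(1) = 5, f(1.25) = 10.859375.
Sum = Σ Δx_i · f(x_i).
Sum = -14.78125.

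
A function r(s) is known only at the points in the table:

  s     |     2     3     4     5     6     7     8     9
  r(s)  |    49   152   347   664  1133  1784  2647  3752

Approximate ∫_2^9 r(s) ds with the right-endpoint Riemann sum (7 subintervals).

10479

Δs = 1.
Sum = 1·[152 + 347 + 664 + 1133 + 1784 + 2647 + 3752] = 10479.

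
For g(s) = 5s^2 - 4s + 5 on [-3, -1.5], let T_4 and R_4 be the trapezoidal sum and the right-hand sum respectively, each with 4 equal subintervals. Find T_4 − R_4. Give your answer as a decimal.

T_4 = 60.55078125.
R_4 = 53.09765625.
T_4 − R_4 = 7.453125.

7.453125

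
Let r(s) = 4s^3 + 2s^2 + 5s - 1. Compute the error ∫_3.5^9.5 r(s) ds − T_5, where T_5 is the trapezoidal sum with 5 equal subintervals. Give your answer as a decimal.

-115.2

Exact integral: ∫_3.5^9.5 r(s) ds = 8727.
T_5 = 8842.2.
Error = 8727 − 8842.2 = -115.2.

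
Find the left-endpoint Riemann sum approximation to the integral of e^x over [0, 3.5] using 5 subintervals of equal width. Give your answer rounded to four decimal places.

Δx = (3.5 − 0)/5 = 0.7.
Left endpoints: 0, 0.7, 1.4, 2.1, 2.8.
f(0) ≈ 1.0000, f(0.7) ≈ 2.0138, f(1.4) ≈ 4.0552, f(2.1) ≈ 8.1662, f(2.8) ≈ 16.4446.
Sum = Δx · [f(0) + f(0.7) + f(1.4) + f(2.1) + f(2.8)].
Sum ≈ 22.1758.

22.1758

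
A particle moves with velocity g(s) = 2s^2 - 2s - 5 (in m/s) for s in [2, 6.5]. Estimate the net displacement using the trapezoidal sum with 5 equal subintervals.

118.215

Δs = (6.5 − 2)/5 = 0.9.
g(2) = -1, g(2.9) = 6.02, g(3.8) = 16.28, g(4.7) = 29.78, g(5.6) = 46.52, g(6.5) = 66.5.
T_5 = (Δs/2)·[g(s_0) + 2g(s_1) + ... + 2g(s_{4}) + g(s_5)].
Sum = 118.215.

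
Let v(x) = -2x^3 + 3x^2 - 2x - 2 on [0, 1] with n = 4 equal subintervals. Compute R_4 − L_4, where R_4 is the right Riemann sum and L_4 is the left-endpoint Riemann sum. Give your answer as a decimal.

R_4 = -2.625.
L_4 = -2.375.
R_4 − L_4 = -0.25.

-0.25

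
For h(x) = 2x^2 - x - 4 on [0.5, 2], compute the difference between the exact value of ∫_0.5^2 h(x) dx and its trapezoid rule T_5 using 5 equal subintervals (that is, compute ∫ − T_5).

-0.045

Exact integral: ∫_0.5^2 h(x) dx = -2.625.
T_5 = -2.58.
Error = -2.625 − (-2.58) = -0.045.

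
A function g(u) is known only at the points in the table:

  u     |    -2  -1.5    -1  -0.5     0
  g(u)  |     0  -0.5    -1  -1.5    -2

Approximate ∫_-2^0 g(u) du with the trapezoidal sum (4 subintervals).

Δu = 0.5.
T_4 = (0.5/2)·[0 + 2·(-0.5) + 2·(-1) + 2·(-1.5) + (-2)] = -2.

-2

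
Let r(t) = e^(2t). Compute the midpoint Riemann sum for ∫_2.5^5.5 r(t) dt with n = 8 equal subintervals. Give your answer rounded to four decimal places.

29174.2685

Δt = (5.5 − 2.5)/8 = 0.375.
Midpoints: 2.6875, 3.0625, 3.4375, 3.8125, 4.1875, 4.5625, 4.9375, 5.3125.
r(2.6875) ≈ 215.9399, r(3.0625) ≈ 457.1447, r(3.4375) ≈ 967.7754, r(3.8125) ≈ 2048.7805, r(4.1875) ≈ 4337.2683, r(4.5625) ≈ 9181.9970, r(4.9375) ≈ 19438.2878, r(5.3125) ≈ 41150.8557.
Sum = Δt · [r(2.6875) + r(3.0625) + r(3.4375) + ...].
Sum ≈ 29174.2685.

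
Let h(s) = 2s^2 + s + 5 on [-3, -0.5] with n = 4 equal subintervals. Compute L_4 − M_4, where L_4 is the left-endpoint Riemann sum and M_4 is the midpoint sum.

L_4 = 31.0546875.
M_4 = 25.87890625.
L_4 − M_4 = 5.17578125.

5.17578125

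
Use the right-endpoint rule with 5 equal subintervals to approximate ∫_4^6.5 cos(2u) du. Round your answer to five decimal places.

0.00276

Δu = (6.5 − 4)/5 = 0.5.
Right endpoints: 4.5, 5, 5.5, 6, 6.5.
f(4.5) ≈ -0.91113, f(5) ≈ -0.83907, f(5.5) ≈ 0.00443, f(6) ≈ 0.84385, f(6.5) ≈ 0.90745.
Sum = Δu · [f(4.5) + f(5) + f(5.5) + f(6) + f(6.5)].
Sum ≈ 0.00276.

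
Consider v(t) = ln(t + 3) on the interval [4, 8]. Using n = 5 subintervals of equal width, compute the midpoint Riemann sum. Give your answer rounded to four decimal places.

8.7569

Δt = (8 − 4)/5 = 0.8.
Midpoints: 4.4, 5.2, 6, 6.8, 7.6.
v(4.4) ≈ 2.0015, v(5.2) ≈ 2.1041, v(6) ≈ 2.1972, v(6.8) ≈ 2.2824, v(7.6) ≈ 2.3609.
Sum = Δt · [v(4.4) + v(5.2) + v(6) + v(6.8) + v(7.6)].
Sum ≈ 8.7569.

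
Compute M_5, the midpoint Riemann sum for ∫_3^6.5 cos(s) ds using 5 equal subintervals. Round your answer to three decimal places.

Δs = (6.5 − 3)/5 = 0.7.
Midpoints: 3.35, 4.05, 4.75, 5.45, 6.15.
f(3.35) ≈ -0.978, f(4.05) ≈ -0.615, f(4.75) ≈ 0.038, f(5.45) ≈ 0.673, f(6.15) ≈ 0.991.
Sum = Δs · [f(3.35) + f(4.05) + f(4.75) + f(5.45) + f(6.15)].
Sum ≈ 0.076.

0.076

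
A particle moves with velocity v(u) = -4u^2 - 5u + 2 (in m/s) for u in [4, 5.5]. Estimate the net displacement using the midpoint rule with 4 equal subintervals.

-169.0546875

Δu = (5.5 − 4)/4 = 0.375.
Midpoints: 4.1875, 4.5625, 4.9375, 5.3125.
v(4.1875) = -89.078125, v(4.5625) = -104.078125, v(4.9375) = -120.203125, v(5.3125) = -137.453125.
Sum = Δu · [v(4.1875) + v(4.5625) + v(4.9375) + v(5.3125)].
Sum = -169.0546875.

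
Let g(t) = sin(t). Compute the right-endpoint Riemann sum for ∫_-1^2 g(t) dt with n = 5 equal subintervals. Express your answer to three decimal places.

1.453

Δt = (2 − (-1))/5 = 0.6.
Right endpoints: -0.4, 0.2, 0.8, 1.4, 2.
g(-0.4) ≈ -0.389, g(0.2) ≈ 0.199, g(0.8) ≈ 0.717, g(1.4) ≈ 0.985, g(2) ≈ 0.909.
Sum = Δt · [g(-0.4) + g(0.2) + g(0.8) + g(1.4) + g(2)].
Sum ≈ 1.453.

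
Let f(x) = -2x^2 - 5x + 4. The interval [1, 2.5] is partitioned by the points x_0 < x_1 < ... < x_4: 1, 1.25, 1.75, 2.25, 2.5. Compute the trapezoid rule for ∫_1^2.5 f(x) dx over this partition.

Subinterval widths: 0.25, 0.5, 0.5, 0.25.
f(1) = -3, f(1.25) = -5.375, f(1.75) = -10.875, f(2.25) = -17.375, f(2.5) = -21.
On each subinterval the trapezoid contributes (Δx_i/2)·[f(x_{i-1}) + f(x_i)].
Sum = -16.96875.

-16.96875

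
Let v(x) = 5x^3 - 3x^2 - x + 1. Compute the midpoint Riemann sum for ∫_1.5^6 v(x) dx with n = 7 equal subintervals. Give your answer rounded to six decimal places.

1380.419483

Δx = (6 − 1.5)/7 = 9/14.
Midpoints: 51/28, 69/28, 87/28, 3.75, 123/28, 141/28, 159/28.
v(51/28) = 426739/21952, v(69/28) = 1210477/21952, v(87/28) = 2610463/21952, v(3.75) = 218.734375, v(123/28) = 7959019/21952, v(141/28) = 12257509/21952, v(159/28) = 17872087/21952.
Sum = Δx · [v(51/28) + v(69/28) + v(87/28) + ...].
Sum ≈ 1380.419483.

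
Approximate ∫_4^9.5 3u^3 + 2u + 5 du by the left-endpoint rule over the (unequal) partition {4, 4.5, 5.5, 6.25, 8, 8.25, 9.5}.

Subinterval widths: 0.5, 1, 0.75, 1.75, 0.25, 1.25.
Left endpoints: 4, 4.5, 5.5, 6.25, 8, 8.25.
f(4) = 205, f(4.5) = 287.375, f(5.5) = 515.125, f(6.25) = 749.921875, f(8) = 1557, f(8.25) = 1706.046875.
Sum = Σ Δu_i · f(u_i).
Sum = 4610.390625.

4610.390625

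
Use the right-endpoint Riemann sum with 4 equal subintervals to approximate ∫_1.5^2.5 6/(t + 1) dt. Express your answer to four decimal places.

1.9356

Δt = (2.5 − 1.5)/4 = 0.25.
Right endpoints: 1.75, 2, 2.25, 2.5.
f(1.75) = 24/11, f(2) = 2, f(2.25) = 24/13, f(2.5) = 12/7.
Sum = Δt · [f(1.75) + f(2) + f(2.25) + f(2.5)].
Sum ≈ 1.9356.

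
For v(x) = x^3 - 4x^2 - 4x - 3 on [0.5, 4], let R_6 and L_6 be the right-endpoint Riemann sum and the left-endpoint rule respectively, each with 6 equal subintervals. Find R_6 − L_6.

R_6 ≈ -66.46455.
L_6 ≈ -58.80830.
R_6 − L_6 = -7.65625.

-7.65625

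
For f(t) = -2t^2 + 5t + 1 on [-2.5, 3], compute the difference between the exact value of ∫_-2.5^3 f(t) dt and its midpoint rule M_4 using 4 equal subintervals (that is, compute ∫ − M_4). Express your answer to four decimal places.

-1.7331

Exact integral: ∫_-2.5^3 f(t) dt ≈ -16.041667.
M_4 = -14.30859375.
Error ≈ -16.041667 − (-14.30859375) ≈ -1.7331.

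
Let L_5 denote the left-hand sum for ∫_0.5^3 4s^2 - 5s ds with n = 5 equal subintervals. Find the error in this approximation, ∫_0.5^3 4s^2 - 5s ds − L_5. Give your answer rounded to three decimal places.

5.208

Exact integral: ∫_0.5^3 f(s) ds ≈ 13.95833.
L_5 = 8.75.
Error ≈ 13.95833 − 8.75 ≈ 5.208.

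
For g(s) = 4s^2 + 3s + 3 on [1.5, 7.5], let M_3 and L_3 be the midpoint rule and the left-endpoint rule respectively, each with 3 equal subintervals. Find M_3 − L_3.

M_3 = 649.
L_3 = 439.
M_3 − L_3 = 210.

210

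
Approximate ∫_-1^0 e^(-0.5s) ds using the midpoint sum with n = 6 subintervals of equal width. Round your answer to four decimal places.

Δs = (0 − (-1))/6 = 1/6.
Midpoints: -11/12, -0.75, -7/12, -5/12, -0.25, -1/12.
f(-11/12) ≈ 1.5814, f(-0.75) ≈ 1.4550, f(-7/12) ≈ 1.3387, f(-5/12) ≈ 1.2316, f(-0.25) ≈ 1.1331, f(-1/12) ≈ 1.0425.
Sum = Δs · [f(-11/12) + f(-0.75) + f(-7/12) + ...].
Sum ≈ 1.2971.

1.2971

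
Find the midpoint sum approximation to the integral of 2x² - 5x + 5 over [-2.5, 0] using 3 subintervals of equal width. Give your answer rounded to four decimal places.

38.2523

Δx = (0 − (-2.5))/3 = 5/6.
Midpoints: -25/12, -1.25, -5/12.
f(-25/12) = 1735/72, f(-1.25) = 14.375, f(-5/12) = 535/72.
Sum = Δx · [f(-25/12) + f(-1.25) + f(-5/12)].
Sum ≈ 38.2523.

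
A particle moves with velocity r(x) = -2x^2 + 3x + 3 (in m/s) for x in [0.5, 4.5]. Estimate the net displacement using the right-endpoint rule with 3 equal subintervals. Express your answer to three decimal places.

Δx = (4.5 − 0.5)/3 = 4/3.
Right endpoints: 11/6, 19/6, 4.5.
r(11/6) = 16/9, r(19/6) = -68/9, r(4.5) = -24.
Sum = Δx · [r(11/6) + r(19/6) + r(4.5)].
Sum ≈ -39.704.

-39.704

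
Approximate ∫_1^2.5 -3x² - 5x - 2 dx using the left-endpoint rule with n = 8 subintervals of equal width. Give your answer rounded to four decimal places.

Δx = (2.5 − 1)/8 = 0.1875.
Left endpoints: 1, 1.1875, 1.375, 1.5625, 1.75, 1.9375, 2.125, 2.3125.
f(1) = -10, f(1.1875) = -12.16796875, f(1.375) = -14.546875, f(1.5625) = -17.13671875, f(1.75) = -19.9375, f(1.9375) = -22.94921875, f(2.125) = -26.171875, f(2.3125) = -29.60546875.
Sum = Δx · [f(1) + f(1.1875) + f(1.375) + ...].
Sum ≈ -28.5967.

-28.5967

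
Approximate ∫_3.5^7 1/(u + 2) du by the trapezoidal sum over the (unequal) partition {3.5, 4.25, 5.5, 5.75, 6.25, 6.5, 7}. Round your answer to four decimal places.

Subinterval widths: 0.75, 1.25, 0.25, 0.5, 0.25, 0.5.
f(3.5) = 2/11, f(4.25) = 0.16, f(5.5) = 2/15, f(5.75) = 4/31, f(6.25) = 4/33, f(6.5) = 2/17, f(7) = 1/9.
On each subinterval the trapezoid contributes (Δu_i/2)·[f(u_{i-1}) + f(u_i)].
Sum ≈ 0.4939.

0.4939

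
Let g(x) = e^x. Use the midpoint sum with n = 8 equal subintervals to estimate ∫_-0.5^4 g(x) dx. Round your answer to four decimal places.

Δx = (4 − (-0.5))/8 = 0.5625.
Midpoints: -0.21875, 0.34375, 0.90625, 1.46875, 2.03125, 2.59375, 3.15625, 3.71875.
g(-0.21875) ≈ 0.8035, g(0.34375) ≈ 1.4102, g(0.90625) ≈ 2.4750, g(1.46875) ≈ 4.3438, g(2.03125) ≈ 7.6236, g(2.59375) ≈ 13.3799, g(3.15625) ≈ 23.4824, g(3.71875) ≈ 41.2128.
Sum = Δx · [g(-0.21875) + g(0.34375) + g(0.90625) + ...].
Sum ≈ 53.2863.

53.2863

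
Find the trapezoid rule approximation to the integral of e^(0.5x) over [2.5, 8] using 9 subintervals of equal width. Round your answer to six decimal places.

103.009653

Δx = (8 − 2.5)/9 = 11/18.
f(2.5) ≈ 3.490343, f(28/9) ≈ 4.737718, f(67/18) ≈ 6.430878, f(13/3) ≈ 8.729138, f(89/18) ≈ 11.848748, f(50/9) ≈ 16.083241, f(37/6) ≈ 21.831051, f(61/9) ≈ 29.633008, f(133/18) ≈ 40.223220, f(8) ≈ 54.598150.
T_9 = (Δx/2)·[f(x_0) + 2f(x_1) + ... + 2f(x_{8}) + f(x_9)].
Sum ≈ 103.009653.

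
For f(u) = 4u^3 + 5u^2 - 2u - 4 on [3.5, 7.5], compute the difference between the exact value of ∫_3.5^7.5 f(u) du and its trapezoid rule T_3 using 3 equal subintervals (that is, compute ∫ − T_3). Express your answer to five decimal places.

Exact integral: ∫_3.5^7.5 f(u) du ≈ 3585.6666667.
T_3 ≈ 3669.8148148.
Error ≈ 3585.6666667 − 3669.8148148 ≈ -84.14815.

-84.14815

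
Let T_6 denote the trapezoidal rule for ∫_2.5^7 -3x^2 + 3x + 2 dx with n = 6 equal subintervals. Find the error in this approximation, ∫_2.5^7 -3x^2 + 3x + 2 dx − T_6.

Exact integral: ∫_2.5^7 f(x) dx = -254.25.
T_6 = -255.515625.
Error = -254.25 − (-255.515625) = 1.265625.

1.265625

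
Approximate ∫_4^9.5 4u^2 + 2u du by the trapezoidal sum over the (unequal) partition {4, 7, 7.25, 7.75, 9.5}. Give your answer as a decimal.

1153.75

Subinterval widths: 3, 0.25, 0.5, 1.75.
f(4) = 72, f(7) = 210, f(7.25) = 224.75, f(7.75) = 255.75, f(9.5) = 380.
On each subinterval the trapezoid contributes (Δu_i/2)·[f(u_{i-1}) + f(u_i)].
Sum = 1153.75.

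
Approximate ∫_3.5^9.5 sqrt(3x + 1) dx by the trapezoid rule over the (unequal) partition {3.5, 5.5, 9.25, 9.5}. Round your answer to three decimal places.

Subinterval widths: 2, 3.75, 0.25.
f(3.5) ≈ 3.391, f(5.5) ≈ 4.183, f(9.25) ≈ 5.362, f(9.5) ≈ 5.431.
On each subinterval the trapezoid contributes (Δx_i/2)·[f(x_{i-1}) + f(x_i)].
Sum ≈ 26.821.

26.821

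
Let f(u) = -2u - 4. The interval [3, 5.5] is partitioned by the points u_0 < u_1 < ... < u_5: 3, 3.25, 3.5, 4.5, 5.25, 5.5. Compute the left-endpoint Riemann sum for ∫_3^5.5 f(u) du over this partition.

Subinterval widths: 0.25, 0.25, 1, 0.75, 0.25.
Left endpoints: 3, 3.25, 3.5, 4.5, 5.25.
f(3) = -10, f(3.25) = -10.5, f(3.5) = -11, f(4.5) = -13, f(5.25) = -14.5.
Sum = Σ Δu_i · f(u_i).
Sum = -29.5.

-29.5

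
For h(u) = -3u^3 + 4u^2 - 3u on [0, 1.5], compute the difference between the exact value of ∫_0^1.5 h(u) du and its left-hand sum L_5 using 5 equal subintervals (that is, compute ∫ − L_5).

Exact integral: ∫_0^1.5 h(u) du = -2.671875.
L_5 = -1.89.
Error = -2.671875 − (-1.89) = -0.781875.

-0.781875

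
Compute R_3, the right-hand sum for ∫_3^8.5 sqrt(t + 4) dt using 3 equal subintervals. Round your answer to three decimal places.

Δt = (8.5 − 3)/3 = 11/6.
Right endpoints: 29/6, 20/3, 8.5.
f(29/6) ≈ 2.972, f(20/3) ≈ 3.266, f(8.5) ≈ 3.536.
Sum = Δt · [f(29/6) + f(20/3) + f(8.5)].
Sum ≈ 17.918.

17.918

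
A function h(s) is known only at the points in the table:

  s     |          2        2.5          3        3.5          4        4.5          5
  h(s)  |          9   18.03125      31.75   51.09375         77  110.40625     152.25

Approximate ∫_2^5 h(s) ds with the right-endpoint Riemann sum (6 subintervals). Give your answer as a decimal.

220.265625

Δs = 0.5.
Sum = 0.5·[18.03125 + 31.75 + 51.09375 + 77 + 110.40625 + 152.25] = 220.265625.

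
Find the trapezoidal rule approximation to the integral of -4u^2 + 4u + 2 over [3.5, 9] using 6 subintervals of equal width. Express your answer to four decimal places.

-769.4144

Δu = (9 − 3.5)/6 = 11/12.
f(3.5) = -33, f(53/12) = -2101/36, f(16/3) = -814/9, f(6.25) = -129.25, f(43/6) = -1573/9, f(97/12) = -8173/36, f(9) = -286.
T_6 = (Δu/2)·[f(u_0) + 2f(u_1) + ... + 2f(u_{5}) + f(u_6)].
Sum ≈ -769.4144.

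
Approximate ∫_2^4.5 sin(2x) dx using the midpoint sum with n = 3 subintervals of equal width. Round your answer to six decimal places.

Δx = (4.5 − 2)/3 = 5/6.
Midpoints: 29/12, 3.25, 49/12.
f(29/12) ≈ -0.992695, f(3.25) ≈ 0.215120, f(49/12) ≈ 0.951511.
Sum = Δx · [f(29/12) + f(3.25) + f(49/12)].
Sum ≈ 0.144947.

0.144947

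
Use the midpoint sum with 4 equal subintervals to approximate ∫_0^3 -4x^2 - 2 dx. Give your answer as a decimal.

Δx = (3 − 0)/4 = 0.75.
Midpoints: 0.375, 1.125, 1.875, 2.625.
f(0.375) = -2.5625, f(1.125) = -7.0625, f(1.875) = -16.0625, f(2.625) = -29.5625.
Sum = Δx · [f(0.375) + f(1.125) + f(1.875) + f(2.625)].
Sum = -41.4375.

-41.4375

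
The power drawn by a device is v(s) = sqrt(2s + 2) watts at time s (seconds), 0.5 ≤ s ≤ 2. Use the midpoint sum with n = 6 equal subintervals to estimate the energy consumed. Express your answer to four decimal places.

3.1674

Δs = (2 − 0.5)/6 = 0.25.
Midpoints: 0.625, 0.875, 1.125, 1.375, 1.625, 1.875.
v(0.625) ≈ 1.8028, v(0.875) ≈ 1.9365, v(1.125) ≈ 2.0616, v(1.375) ≈ 2.1794, v(1.625) ≈ 2.2913, v(1.875) ≈ 2.3979.
Sum = Δs · [v(0.625) + v(0.875) + v(1.125) + ...].
Sum ≈ 3.1674.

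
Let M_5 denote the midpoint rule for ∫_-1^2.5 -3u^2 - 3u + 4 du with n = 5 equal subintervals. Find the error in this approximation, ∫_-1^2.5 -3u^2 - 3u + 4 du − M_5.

-0.42875

Exact integral: ∫_-1^2.5 f(u) du = -10.5.
M_5 = -10.07125.
Error = -10.5 − (-10.07125) = -0.42875.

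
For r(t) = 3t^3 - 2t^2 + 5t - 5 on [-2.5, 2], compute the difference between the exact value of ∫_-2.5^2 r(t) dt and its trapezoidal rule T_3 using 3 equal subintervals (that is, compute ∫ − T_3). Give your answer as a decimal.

7.171875

Exact integral: ∫_-2.5^2 r(t) dt = -61.171875.
T_3 = -68.34375.
Error = -61.171875 − (-68.34375) = 7.171875.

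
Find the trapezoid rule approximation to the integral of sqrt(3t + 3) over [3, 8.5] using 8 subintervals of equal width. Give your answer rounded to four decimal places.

Δt = (8.5 − 3)/8 = 0.6875.
f(3) ≈ 3.4641, f(3.6875) ≈ 3.7500, f(4.375) ≈ 4.0156, f(5.0625) ≈ 4.2647, f(5.75) ≈ 4.5000, f(6.4375) ≈ 4.7236, f(7.125) ≈ 4.9371, f(7.8125) ≈ 5.1417, f(8.5) ≈ 5.3385.
T_8 = (Δt/2)·[f(t_0) + 2f(t_1) + ... + 2f(t_{7}) + f(t_8)].
Sum ≈ 24.5672.

24.5672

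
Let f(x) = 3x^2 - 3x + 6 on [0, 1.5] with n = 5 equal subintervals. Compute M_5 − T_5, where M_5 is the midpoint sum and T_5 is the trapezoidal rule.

-0.10125

M_5 = 8.96625.
T_5 = 9.0675.
M_5 − T_5 = -0.10125.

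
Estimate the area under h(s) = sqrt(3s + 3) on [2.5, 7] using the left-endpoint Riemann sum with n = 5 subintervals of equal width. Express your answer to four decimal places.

Δs = (7 − 2.5)/5 = 0.9.
Left endpoints: 2.5, 3.4, 4.3, 5.2, 6.1.
h(2.5) ≈ 3.2404, h(3.4) ≈ 3.6332, h(4.3) ≈ 3.9875, h(5.2) ≈ 4.3128, h(6.1) ≈ 4.6152.
Sum = Δs · [h(2.5) + h(3.4) + h(4.3) + h(5.2) + h(6.1)].
Sum ≈ 17.8101.

17.8101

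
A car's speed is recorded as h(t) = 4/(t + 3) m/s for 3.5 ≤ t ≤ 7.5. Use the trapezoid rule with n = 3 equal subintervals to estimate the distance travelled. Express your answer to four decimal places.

1.9269

Δt = (7.5 − 3.5)/3 = 4/3.
h(3.5) = 8/13, h(29/6) = 24/47, h(37/6) = 24/55, h(7.5) = 8/21.
T_3 = (Δt/2)·[h(t_0) + 2h(t_1) + 2h(t_2) + h(t_3)].
Sum ≈ 1.9269.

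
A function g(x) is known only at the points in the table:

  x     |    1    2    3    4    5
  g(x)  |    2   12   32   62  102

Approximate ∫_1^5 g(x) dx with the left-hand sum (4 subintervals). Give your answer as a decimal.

108

Δx = 1.
Sum = 1·[2 + 12 + 32 + 62] = 108.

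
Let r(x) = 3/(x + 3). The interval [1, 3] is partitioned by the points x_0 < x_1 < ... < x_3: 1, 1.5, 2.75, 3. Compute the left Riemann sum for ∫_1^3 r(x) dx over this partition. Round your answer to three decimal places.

Subinterval widths: 0.5, 1.25, 0.25.
Left endpoints: 1, 1.5, 2.75.
r(1) = 0.75, r(1.5) = 2/3, r(2.75) = 12/23.
Sum = Σ Δx_i · r(x_i).
Sum ≈ 1.339.

1.339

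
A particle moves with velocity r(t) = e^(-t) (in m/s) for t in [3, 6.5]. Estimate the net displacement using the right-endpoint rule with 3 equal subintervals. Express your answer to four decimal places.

Δt = (6.5 − 3)/3 = 7/6.
Right endpoints: 25/6, 16/3, 6.5.
r(25/6) ≈ 0.0155, r(16/3) ≈ 0.0048, r(6.5) ≈ 0.0015.
Sum = Δt · [r(25/6) + r(16/3) + r(6.5)].
Sum ≈ 0.0255.

0.0255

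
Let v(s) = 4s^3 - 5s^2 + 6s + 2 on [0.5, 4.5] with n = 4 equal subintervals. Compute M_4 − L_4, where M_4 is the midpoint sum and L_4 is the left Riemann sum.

119

M_4 = 318.
L_4 = 199.
M_4 − L_4 = 119.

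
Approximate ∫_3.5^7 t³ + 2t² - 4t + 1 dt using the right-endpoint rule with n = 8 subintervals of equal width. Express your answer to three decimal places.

Δt = (7 − 3.5)/8 = 0.4375.
Right endpoints: 3.9375, 4.375, 4.8125, 5.25, 5.6875, 6.125, 6.5625, 7.
f(3.9375) = 316639/4096, f(4.375) = 54027/512, f(4.8125) = 571509/4096, f(5.25) = 179.828125, f(5.6875) = 929475/4096, f(6.125) = 144033/512, f(6.5625) = 1407001/4096, f(7) = 414.
Sum = Δt · [f(3.9375) + f(4.375) + f(4.8125) + ...].
Sum ≈ 773.468.

773.468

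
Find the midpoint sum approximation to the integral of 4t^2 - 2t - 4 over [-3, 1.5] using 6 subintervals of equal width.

28.40625

Δt = (1.5 − (-3))/6 = 0.75.
Midpoints: -2.625, -1.875, -1.125, -0.375, 0.375, 1.125.
f(-2.625) = 28.8125, f(-1.875) = 13.8125, f(-1.125) = 3.3125, f(-0.375) = -2.6875, f(0.375) = -4.1875, f(1.125) = -1.1875.
Sum = Δt · [f(-2.625) + f(-1.875) + f(-1.125) + ...].
Sum = 28.40625.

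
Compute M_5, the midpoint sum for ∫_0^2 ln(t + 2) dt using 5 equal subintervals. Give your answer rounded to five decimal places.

Δt = (2 − 0)/5 = 0.4.
Midpoints: 0.2, 0.6, 1, 1.4, 1.8.
f(0.2) ≈ 0.78846, f(0.6) ≈ 0.95551, f(1) ≈ 1.09861, f(1.4) ≈ 1.22378, f(1.8) ≈ 1.33500.
Sum = Δt · [f(0.2) + f(0.6) + f(1) + f(1.4) + f(1.8)].
Sum ≈ 2.16054.

2.16054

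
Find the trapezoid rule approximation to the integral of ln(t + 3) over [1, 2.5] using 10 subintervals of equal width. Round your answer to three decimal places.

2.331

Δt = (2.5 − 1)/10 = 0.15.
f(1) ≈ 1.386, f(1.15) ≈ 1.423, f(1.3) ≈ 1.459, f(1.45) ≈ 1.493, f(1.6) ≈ 1.526, f(1.75) ≈ 1.558, f(1.9) ≈ 1.589, f(2.05) ≈ 1.619, f(2.2) ≈ 1.649, f(2.35) ≈ 1.677, f(2.5) ≈ 1.705.
T_10 = (Δt/2)·[f(t_0) + 2f(t_1) + ... + 2f(t_{9}) + f(t_10)].
Sum ≈ 2.331.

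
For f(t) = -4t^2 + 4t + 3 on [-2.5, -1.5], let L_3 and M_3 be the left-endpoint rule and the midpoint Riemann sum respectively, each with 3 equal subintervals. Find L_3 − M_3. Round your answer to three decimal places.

L_3 ≈ -24.74074.
M_3 ≈ -21.29630.
L_3 − M_3 ≈ -3.444.

-3.444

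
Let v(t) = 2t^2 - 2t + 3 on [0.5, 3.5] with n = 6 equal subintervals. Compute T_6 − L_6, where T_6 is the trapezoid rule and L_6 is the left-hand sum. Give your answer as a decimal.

T_6 = 25.75.
L_6 = 21.25.
T_6 − L_6 = 4.5.

4.5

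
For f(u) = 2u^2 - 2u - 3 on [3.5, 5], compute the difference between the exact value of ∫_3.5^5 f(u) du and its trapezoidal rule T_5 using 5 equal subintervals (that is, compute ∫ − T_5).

-0.045

Exact integral: ∫_3.5^5 f(u) du = 37.5.
T_5 = 37.545.
Error = 37.5 − 37.545 = -0.045.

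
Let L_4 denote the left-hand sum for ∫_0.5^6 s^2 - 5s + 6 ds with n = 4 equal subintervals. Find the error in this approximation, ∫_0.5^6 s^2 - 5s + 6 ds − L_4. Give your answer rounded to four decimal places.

3.9388

Exact integral: ∫_0.5^6 f(s) ds ≈ 15.583333.
L_4 = 11.64453125.
Error ≈ 15.583333 − 11.64453125 ≈ 3.9388.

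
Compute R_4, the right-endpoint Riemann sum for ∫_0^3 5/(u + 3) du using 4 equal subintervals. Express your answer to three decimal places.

3.173

Δu = (3 − 0)/4 = 0.75.
Right endpoints: 0.75, 1.5, 2.25, 3.
f(0.75) = 4/3, f(1.5) = 10/9, f(2.25) = 20/21, f(3) = 5/6.
Sum = Δu · [f(0.75) + f(1.5) + f(2.25) + f(3)].
Sum ≈ 3.173.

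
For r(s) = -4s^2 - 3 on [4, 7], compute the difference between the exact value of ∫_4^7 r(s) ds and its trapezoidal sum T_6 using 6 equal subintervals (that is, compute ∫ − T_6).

Exact integral: ∫_4^7 r(s) ds = -381.
T_6 = -381.5.
Error = -381 − (-381.5) = 0.5.

0.5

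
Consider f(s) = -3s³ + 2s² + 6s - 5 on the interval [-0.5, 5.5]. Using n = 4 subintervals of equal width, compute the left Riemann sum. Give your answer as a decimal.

Δs = (5.5 − (-0.5))/4 = 1.5.
Left endpoints: -0.5, 1, 2.5, 4.
f(-0.5) = -7.125, f(1) = 0, f(2.5) = -24.375, f(4) = -141.
Sum = Δs · [f(-0.5) + f(1) + f(2.5) + f(4)].
Sum = -258.75.

-258.75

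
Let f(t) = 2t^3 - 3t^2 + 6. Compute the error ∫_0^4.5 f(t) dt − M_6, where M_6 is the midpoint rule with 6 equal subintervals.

Exact integral: ∫_0^4.5 f(t) dt = 140.90625.
M_6 = 138.69140625.
Error = 140.90625 − 138.69140625 = 2.21484375.

2.21484375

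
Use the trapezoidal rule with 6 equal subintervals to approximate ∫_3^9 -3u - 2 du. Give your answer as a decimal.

Δu = (9 − 3)/6 = 1.
f(3) = -11, f(4) = -14, f(5) = -17, f(6) = -20, f(7) = -23, f(8) = -26, f(9) = -29.
T_6 = (Δu/2)·[f(u_0) + 2f(u_1) + ... + 2f(u_{5}) + f(u_6)].
Sum = -120.

-120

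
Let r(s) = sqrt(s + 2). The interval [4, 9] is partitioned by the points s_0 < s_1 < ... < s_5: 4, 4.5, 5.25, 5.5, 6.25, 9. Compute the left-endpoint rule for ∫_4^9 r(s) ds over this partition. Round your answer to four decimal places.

Subinterval widths: 0.5, 0.75, 0.25, 0.75, 2.75.
Left endpoints: 4, 4.5, 5.25, 5.5, 6.25.
r(4) ≈ 2.4495, r(4.5) ≈ 2.5495, r(5.25) ≈ 2.6926, r(5.5) ≈ 2.7386, r(6.25) ≈ 2.8723.
Sum = Σ Δs_i · r(s_i).
Sum ≈ 13.7628.

13.7628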